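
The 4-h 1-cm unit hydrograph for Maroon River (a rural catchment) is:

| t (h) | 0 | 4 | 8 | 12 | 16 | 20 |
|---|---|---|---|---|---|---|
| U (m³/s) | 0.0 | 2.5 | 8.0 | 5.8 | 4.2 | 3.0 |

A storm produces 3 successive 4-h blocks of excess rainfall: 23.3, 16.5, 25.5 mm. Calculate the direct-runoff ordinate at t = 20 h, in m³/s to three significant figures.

By discrete convolution, Q_j = Σ (P_i / 10 mm) · U_{j−i}.
At t = 20 h (j=5): Q = (23.3/10)·3.0 + (16.5/10)·4.2 + (25.5/10)·5.8 = 28.7 m³/s.

Q ≈ 28.7 m³/s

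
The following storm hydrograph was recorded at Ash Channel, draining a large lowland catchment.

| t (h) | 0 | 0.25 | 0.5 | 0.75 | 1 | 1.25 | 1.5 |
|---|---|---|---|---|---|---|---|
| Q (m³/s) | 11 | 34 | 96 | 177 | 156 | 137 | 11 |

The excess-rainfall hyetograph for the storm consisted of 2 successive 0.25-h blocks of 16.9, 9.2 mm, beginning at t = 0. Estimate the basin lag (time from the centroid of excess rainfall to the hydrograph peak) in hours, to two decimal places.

t_L ≈ 0.54 h

Centroid of excess rainfall: t_c = Σ P_i·t̄_i / ΣP_i = 0.2131 h (block centres at 0.125, 0.375 h).
Hydrograph peak occurs at t = 0.75 h, so basin lag t_L = 0.75 − 0.2131 = 0.54 h.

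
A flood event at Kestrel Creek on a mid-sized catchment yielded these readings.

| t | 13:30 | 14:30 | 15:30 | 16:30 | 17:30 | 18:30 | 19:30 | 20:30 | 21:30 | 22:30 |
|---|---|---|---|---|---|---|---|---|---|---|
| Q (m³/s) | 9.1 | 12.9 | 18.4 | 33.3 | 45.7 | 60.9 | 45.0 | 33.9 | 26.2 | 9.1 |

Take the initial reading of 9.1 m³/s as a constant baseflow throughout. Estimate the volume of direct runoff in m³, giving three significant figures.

Direct-runoff ordinates (Q − Q_b): 0.0, 3.8, 9.3, 24.2, 36.6, 51.8, 35.9, 24.8, 17.1, 0.0 m³/s.
ΣQ_DR = 203.5 m³/s.
With Δt = 1 h = 3600 s, V = ΣQ_DR · Δt = 203.5 × 3600 = 7.33 × 10^5 m³.

V ≈ 7.33 × 10^5 m³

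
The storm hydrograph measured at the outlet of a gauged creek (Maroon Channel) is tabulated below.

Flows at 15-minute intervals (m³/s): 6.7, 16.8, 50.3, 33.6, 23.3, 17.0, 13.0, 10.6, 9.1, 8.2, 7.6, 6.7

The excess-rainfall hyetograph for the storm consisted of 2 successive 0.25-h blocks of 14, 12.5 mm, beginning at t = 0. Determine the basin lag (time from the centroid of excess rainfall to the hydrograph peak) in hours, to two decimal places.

t_L ≈ 0.26 h

Centroid of excess rainfall: t_c = Σ P_i·t̄_i / ΣP_i = 0.2429 h (block centres at 0.125, 0.375 h).
Hydrograph peak occurs at t = 0.5 h, so basin lag t_L = 0.5 − 0.2429 = 0.26 h.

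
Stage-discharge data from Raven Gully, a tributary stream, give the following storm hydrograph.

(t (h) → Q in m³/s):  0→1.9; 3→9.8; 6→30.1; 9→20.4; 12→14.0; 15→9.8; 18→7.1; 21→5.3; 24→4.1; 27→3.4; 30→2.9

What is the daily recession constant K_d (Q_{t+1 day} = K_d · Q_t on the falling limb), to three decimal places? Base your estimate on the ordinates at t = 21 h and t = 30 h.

Between t = 21 h and t = 30 h the flow falls from 5.3 to 2.9 m³/s over 3×3 h = 9 h.
Per-interval ratio K = (2.9/5.3)^(1/3) = 0.8179; K_d = K^(24/3) = 0.200.

K_d ≈ 0.200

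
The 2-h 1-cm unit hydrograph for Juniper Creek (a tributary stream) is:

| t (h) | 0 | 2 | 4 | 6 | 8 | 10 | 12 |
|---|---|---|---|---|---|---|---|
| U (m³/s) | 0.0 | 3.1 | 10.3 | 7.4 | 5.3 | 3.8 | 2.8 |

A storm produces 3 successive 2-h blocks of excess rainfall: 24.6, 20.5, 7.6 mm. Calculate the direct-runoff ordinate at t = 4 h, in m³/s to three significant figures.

Q ≈ 31.7 m³/s

By discrete convolution, Q_j = Σ (P_i / 10 mm) · U_{j−i}.
At t = 4 h (j=2): Q = (24.6/10)·10.3 + (20.5/10)·3.1 + (7.6/10)·0.0 = 31.7 m³/s.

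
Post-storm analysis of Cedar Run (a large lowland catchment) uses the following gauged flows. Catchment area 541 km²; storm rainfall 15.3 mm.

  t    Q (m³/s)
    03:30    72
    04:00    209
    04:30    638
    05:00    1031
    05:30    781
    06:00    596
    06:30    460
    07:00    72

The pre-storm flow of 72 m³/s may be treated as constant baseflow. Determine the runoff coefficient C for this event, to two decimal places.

C ≈ 0.71

ΣQ_DR = 3283 m³/s; V = ΣQ_DR·Δt = 5.909 × 10^6 m³.
Runoff depth d = V / A = 10.92 mm.
C = d / P = 10.92 / 15.3 = 0.71.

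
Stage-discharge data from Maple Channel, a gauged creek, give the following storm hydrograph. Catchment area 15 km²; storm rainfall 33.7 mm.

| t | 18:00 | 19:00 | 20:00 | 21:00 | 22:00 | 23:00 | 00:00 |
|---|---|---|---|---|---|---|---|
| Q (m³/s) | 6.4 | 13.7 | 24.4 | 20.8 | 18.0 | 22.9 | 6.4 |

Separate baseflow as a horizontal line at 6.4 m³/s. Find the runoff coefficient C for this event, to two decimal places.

C ≈ 0.48

ΣQ_DR = 67.80 m³/s; V = ΣQ_DR·Δt = 2.441 × 10^5 m³.
Runoff depth d = V / A = 16.27 mm.
C = d / P = 16.27 / 33.7 = 0.48.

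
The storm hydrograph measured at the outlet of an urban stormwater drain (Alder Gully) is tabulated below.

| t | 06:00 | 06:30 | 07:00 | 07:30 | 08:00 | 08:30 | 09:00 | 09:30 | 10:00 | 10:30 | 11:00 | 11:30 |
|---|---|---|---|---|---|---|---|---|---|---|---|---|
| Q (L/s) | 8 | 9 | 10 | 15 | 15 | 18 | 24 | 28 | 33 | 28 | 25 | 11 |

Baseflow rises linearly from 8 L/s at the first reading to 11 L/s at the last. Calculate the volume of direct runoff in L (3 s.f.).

V ≈ 1.98 × 10^5 L

Direct-runoff ordinates (Q − Q_b): 0.00, 0.73, 1.45, 6.18, 5.91, 8.64, 14.36, 18.09, 22.82, 17.55, 14.27, 0.00 L/s.
ΣQ_DR = 110.0 L/s.
With Δt = 0.5 h = 1800 s, V = ΣQ_DR · Δt = 110.0 × 1800 = 1.98 × 10^5 L.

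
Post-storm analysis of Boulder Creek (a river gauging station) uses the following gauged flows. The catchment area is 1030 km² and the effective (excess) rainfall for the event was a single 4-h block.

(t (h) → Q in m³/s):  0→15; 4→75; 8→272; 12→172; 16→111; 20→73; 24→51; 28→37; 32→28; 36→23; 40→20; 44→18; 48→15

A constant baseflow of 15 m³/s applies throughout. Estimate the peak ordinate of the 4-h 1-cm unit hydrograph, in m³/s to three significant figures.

Direct runoff: 0.0, 60.0, 257.0, 157.0, 96.0, 58.0, 36.0, 22.0, 13.0, 8.0, 5.0, 3.0, 0.0 m³/s; ΣQ_DR = 715.0 m³/s, peak = 257.0 m³/s.
Runoff depth d = ΣQ_DR·Δt / A = 715.0 × 14400 / (1030 km²) = 9.996 mm.
The 1-cm UH is the DRH scaled by (10 mm)/d, so U_p = 257.0 × 10/9.996 = 257 m³/s.

U_p ≈ 257 m³/s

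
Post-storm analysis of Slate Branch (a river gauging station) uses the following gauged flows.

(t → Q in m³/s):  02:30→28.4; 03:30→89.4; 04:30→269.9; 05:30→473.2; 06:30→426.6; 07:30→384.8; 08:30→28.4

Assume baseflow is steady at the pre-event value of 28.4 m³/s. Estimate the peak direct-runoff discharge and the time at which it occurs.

Q_p = 444.8 m³/s at t = 05:30

Subtracting baseflow gives direct-runoff ordinates: 0.0, 61.0, 241.5, 444.8, 398.2, 356.4, 0.0 m³/s.
The maximum is 444.8 m³/s, occurring at the reading for t = 05:30.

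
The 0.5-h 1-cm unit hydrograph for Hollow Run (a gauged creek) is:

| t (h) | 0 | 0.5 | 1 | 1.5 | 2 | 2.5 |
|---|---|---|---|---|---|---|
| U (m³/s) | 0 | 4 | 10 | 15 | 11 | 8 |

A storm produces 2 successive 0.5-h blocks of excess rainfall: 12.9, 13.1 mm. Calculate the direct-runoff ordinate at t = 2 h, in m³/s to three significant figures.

Q ≈ 33.8 m³/s

By discrete convolution, Q_j = Σ (P_i / 10 mm) · U_{j−i}.
At t = 2 h (j=4): Q = (12.9/10)·11 + (13.1/10)·15 = 33.8 m³/s.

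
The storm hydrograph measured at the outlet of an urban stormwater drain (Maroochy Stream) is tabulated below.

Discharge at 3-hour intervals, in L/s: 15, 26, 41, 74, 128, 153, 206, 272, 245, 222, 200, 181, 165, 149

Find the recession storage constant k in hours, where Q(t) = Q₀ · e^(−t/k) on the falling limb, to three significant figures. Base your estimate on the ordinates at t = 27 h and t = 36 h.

On the falling limb, Q drops from 222 to 165 L/s between t = 27 h and t = 36 h (Δt = 9 h).
k = −Δt / ln(Q₂/Q₁) = −9 / ln(165/222) = 30.3 h.

k ≈ 30.3 h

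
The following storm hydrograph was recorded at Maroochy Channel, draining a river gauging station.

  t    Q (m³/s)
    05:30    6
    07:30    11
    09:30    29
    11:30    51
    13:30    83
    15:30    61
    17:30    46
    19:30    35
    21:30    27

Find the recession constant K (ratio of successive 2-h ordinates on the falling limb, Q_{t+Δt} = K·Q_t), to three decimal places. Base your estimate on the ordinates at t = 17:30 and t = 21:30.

K ≈ 0.766

Using the recession-limb readings at t = 17:30 and t = 21:30: Q falls from 46 to 27 m³/s over 2 intervals.
K = (Q₂/Q₁)^(1/2) = (27/46)^(1/2) = 0.766.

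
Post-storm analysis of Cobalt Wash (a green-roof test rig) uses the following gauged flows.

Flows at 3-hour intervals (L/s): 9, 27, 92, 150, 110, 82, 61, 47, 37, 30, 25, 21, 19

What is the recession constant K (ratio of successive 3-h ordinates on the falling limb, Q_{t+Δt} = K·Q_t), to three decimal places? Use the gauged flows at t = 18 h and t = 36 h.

Using the recession-limb readings at t = 18 h and t = 36 h: Q falls from 61 to 19 L/s over 6 intervals.
K = (Q₂/Q₁)^(1/6) = (19/61)^(1/6) = 0.823.

K ≈ 0.823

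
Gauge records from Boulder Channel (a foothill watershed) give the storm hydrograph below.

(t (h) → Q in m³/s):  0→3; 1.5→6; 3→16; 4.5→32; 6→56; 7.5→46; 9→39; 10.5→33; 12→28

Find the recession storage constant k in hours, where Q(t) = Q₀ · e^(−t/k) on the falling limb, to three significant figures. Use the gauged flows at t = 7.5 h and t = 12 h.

k ≈ 9.06 h

On the falling limb, Q drops from 46 to 28 m³/s between t = 7.5 h and t = 12 h (Δt = 4.5 h).
k = −Δt / ln(Q₂/Q₁) = −4.5 / ln(28/46) = 9.06 h.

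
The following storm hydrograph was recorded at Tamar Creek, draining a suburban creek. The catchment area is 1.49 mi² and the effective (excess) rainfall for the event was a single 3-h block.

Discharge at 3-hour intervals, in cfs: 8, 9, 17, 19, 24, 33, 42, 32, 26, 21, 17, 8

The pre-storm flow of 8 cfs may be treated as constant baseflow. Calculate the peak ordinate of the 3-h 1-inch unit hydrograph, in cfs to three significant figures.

Direct runoff: 0.0, 1.0, 9.0, 11.0, 16.0, 25.0, 34.0, 24.0, 18.0, 13.0, 9.0, 0.0 cfs; ΣQ_DR = 160.0 cfs, peak = 34.0 cfs.
Runoff depth d = ΣQ_DR·Δt / A = 160.0 × 10800 / (1.49 mi²) = 0.4992 in.
The 1-inch UH is the DRH scaled by (1 in)/d, so U_p = 34.0 × 1/0.4992 = 68.1 cfs.

U_p ≈ 68.1 cfs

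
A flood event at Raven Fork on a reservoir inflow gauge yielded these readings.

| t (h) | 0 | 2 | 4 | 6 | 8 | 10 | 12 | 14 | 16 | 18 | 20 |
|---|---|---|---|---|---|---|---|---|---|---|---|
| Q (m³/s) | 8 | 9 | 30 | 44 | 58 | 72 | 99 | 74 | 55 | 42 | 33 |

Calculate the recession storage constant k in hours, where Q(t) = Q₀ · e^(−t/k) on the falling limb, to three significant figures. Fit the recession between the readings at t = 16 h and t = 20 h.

On the falling limb, Q drops from 55 to 33 m³/s between t = 16 h and t = 20 h (Δt = 4 h).
k = −Δt / ln(Q₂/Q₁) = −4 / ln(33/55) = 7.83 h.

k ≈ 7.83 h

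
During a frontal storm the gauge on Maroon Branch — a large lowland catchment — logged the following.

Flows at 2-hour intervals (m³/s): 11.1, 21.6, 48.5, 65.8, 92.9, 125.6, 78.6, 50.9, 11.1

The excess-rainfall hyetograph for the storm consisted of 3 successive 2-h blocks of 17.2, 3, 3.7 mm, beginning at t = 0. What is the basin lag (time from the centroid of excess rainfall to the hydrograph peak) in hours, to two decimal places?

t_L ≈ 8.13 h

Centroid of excess rainfall: t_c = Σ P_i·t̄_i / ΣP_i = 1.8703 h (block centres at 1, 3, 5 h).
Hydrograph peak occurs at t = 10 h, so basin lag t_L = 10 − 1.8703 = 8.13 h.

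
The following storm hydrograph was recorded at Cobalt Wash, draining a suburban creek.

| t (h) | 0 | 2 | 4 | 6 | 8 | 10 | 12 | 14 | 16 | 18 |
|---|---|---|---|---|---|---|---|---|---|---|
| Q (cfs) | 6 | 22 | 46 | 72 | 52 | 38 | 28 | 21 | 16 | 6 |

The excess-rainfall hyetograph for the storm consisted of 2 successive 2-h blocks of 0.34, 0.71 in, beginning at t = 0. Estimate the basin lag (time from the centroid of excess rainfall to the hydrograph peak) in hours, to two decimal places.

t_L ≈ 3.65 h

Centroid of excess rainfall: t_c = Σ P_i·t̄_i / ΣP_i = 2.3524 h (block centres at 1, 3 h).
Hydrograph peak occurs at t = 6 h, so basin lag t_L = 6 − 2.3524 = 3.65 h.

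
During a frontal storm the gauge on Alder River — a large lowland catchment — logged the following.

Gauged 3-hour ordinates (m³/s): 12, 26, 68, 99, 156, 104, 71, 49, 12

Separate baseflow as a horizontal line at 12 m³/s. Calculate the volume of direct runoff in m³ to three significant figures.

V ≈ 5.28 × 10^6 m³

Direct-runoff ordinates (Q − Q_b): 0.0, 14.0, 56.0, 87.0, 144.0, 92.0, 59.0, 37.0, 0.0 m³/s.
ΣQ_DR = 489.0 m³/s.
With Δt = 3 h = 10800 s, V = ΣQ_DR · Δt = 489.0 × 10800 = 5.28 × 10^6 m³.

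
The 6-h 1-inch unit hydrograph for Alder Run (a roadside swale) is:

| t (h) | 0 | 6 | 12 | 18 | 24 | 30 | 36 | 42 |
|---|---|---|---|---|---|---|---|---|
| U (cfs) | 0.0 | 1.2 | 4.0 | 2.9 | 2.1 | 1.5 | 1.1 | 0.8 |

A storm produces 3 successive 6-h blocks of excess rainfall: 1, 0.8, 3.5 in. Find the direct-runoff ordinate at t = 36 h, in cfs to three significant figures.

Q ≈ 9.65 cfs

By discrete convolution, Q_j = Σ (P_i / 1 in) · U_{j−i}.
At t = 36 h (j=6): Q = (1/1)·1.1 + (0.8/1)·1.5 + (3.5/1)·2.1 = 9.65 cfs.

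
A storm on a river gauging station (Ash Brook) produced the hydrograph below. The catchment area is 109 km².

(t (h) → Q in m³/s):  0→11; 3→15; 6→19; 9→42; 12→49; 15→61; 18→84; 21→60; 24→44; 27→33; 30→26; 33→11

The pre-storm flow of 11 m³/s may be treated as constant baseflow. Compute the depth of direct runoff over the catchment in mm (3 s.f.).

d ≈ 32.0 mm

Direct runoff: 0.0, 4.0, 8.0, 31.0, 38.0, 50.0, 73.0, 49.0, 33.0, 22.0, 15.0, 0.0 m³/s; ΣQ_DR = 323.0 m³/s.
V = ΣQ_DR · Δt = 323.0 × 10800 s = 3.488 × 10^6 m³.
Over A = 109 km², depth = V / A = 32.0 mm.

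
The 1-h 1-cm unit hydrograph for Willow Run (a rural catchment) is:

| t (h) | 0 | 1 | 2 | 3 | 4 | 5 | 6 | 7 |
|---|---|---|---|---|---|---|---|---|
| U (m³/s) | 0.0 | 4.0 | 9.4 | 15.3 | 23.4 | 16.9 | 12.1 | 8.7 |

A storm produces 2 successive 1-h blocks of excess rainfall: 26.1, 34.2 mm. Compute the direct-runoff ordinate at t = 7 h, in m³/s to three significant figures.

Q ≈ 64.1 m³/s

By discrete convolution, Q_j = Σ (P_i / 10 mm) · U_{j−i}.
At t = 7 h (j=7): Q = (26.1/10)·8.7 + (34.2/10)·12.1 = 64.1 m³/s.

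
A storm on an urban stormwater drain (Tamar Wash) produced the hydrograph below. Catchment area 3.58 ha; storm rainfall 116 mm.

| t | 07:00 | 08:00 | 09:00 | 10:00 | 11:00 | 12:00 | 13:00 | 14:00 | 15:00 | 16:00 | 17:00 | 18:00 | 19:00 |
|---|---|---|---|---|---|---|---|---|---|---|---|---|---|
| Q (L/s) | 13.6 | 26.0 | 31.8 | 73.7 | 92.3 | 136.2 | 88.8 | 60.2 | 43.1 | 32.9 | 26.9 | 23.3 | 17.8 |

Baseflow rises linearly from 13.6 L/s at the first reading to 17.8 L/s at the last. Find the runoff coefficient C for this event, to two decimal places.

ΣQ_DR = 462.5 L/s; V = ΣQ_DR·Δt = 1.665 × 10^6 L.
Runoff depth d = V / A = 46.51 mm.
C = d / P = 46.51 / 116 = 0.40.

C ≈ 0.40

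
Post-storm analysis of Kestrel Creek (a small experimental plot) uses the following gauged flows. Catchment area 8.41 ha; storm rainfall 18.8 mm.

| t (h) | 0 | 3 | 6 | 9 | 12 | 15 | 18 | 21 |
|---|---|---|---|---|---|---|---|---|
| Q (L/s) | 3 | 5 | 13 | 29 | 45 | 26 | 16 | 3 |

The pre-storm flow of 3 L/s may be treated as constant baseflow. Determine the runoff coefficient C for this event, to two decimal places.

C ≈ 0.79

ΣQ_DR = 116.0 L/s; V = ΣQ_DR·Δt = 1.253 × 10^6 L.
Runoff depth d = V / A = 14.90 mm.
C = d / P = 14.90 / 18.8 = 0.79.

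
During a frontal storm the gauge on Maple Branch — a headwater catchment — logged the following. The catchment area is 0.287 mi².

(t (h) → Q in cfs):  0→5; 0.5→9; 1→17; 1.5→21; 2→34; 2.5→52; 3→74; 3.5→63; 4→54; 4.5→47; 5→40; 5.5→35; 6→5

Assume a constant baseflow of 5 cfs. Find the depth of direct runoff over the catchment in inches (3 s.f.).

Direct runoff: 0.0, 4.0, 12.0, 16.0, 29.0, 47.0, 69.0, 58.0, 49.0, 42.0, 35.0, 30.0, 0.0 cfs; ΣQ_DR = 391.0 cfs.
V = ΣQ_DR · Δt = 391.0 × 1800 s = 7.038 × 10^5 ft³.
Over A = 0.287 mi², depth = V / A = 1.06 in.

d ≈ 1.06 in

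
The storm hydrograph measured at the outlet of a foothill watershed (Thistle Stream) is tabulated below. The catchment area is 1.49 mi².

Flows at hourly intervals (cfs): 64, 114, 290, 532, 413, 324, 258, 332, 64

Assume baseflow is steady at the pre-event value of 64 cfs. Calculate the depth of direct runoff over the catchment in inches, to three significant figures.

Direct runoff: 0.0, 50.0, 226.0, 468.0, 349.0, 260.0, 194.0, 268.0, 0.0 cfs; ΣQ_DR = 1815 cfs.
V = ΣQ_DR · Δt = 1815 × 3600 s = 6.534 × 10^6 ft³.
Over A = 1.49 mi², depth = V / A = 1.89 in.

d ≈ 1.89 in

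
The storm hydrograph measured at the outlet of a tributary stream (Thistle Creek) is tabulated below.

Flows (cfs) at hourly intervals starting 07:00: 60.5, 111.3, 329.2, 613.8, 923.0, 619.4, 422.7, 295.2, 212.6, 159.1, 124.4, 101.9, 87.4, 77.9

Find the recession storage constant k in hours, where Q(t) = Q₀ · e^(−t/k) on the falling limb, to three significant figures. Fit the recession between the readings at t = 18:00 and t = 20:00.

On the falling limb, Q drops from 101.9 to 77.9 cfs between t = 18:00 and t = 20:00 (Δt = 2 h).
k = −Δt / ln(Q₂/Q₁) = −2 / ln(77.9/101.9) = 7.45 h.

k ≈ 7.45 h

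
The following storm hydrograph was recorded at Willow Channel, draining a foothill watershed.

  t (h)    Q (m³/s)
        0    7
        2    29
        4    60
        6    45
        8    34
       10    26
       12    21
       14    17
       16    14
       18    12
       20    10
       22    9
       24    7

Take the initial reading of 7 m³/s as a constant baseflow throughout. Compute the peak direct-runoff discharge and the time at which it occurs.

Subtracting baseflow gives direct-runoff ordinates: 0.0, 22.0, 53.0, 38.0, 27.0, 19.0, 14.0, 10.0, 7.0, 5.0, 3.0, 2.0, 0.0 m³/s.
The maximum is 53.0 m³/s, occurring at the reading for t = 4 h.

Q_p = 53.0 m³/s at t = 4 h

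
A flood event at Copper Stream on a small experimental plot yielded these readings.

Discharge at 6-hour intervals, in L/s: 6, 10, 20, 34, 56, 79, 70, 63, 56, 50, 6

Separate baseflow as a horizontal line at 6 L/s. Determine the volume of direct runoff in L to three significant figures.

V ≈ 8.29 × 10^6 L

Direct-runoff ordinates (Q − Q_b): 0.0, 4.0, 14.0, 28.0, 50.0, 73.0, 64.0, 57.0, 50.0, 44.0, 0.0 L/s.
ΣQ_DR = 384.0 L/s.
With Δt = 6 h = 21600 s, V = ΣQ_DR · Δt = 384.0 × 21600 = 8.29 × 10^6 L.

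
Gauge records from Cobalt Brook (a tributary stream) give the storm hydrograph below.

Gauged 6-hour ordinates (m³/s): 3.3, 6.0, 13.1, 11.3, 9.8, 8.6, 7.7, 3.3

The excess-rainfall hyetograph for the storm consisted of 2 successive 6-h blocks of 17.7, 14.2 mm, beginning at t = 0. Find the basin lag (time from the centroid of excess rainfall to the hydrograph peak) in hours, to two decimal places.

Centroid of excess rainfall: t_c = Σ P_i·t̄_i / ΣP_i = 5.6708 h (block centres at 3, 9 h).
Hydrograph peak occurs at t = 12 h, so basin lag t_L = 12 − 5.6708 = 6.33 h.

t_L ≈ 6.33 h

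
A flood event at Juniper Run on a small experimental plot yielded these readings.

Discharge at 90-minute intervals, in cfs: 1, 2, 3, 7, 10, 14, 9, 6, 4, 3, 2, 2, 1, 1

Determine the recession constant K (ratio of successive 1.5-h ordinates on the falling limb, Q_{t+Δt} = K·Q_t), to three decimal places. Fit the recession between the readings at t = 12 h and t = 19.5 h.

Using the recession-limb readings at t = 12 h and t = 19.5 h: Q falls from 4 to 1 cfs over 5 intervals.
K = (Q₂/Q₁)^(1/5) = (1/4)^(1/5) = 0.758.

K ≈ 0.758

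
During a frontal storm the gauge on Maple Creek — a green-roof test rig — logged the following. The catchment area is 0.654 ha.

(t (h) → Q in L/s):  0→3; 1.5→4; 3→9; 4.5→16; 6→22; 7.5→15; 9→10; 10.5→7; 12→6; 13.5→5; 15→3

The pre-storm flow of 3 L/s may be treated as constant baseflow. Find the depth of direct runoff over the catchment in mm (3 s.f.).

d ≈ 55.3 mm

Direct runoff: 0.0, 1.0, 6.0, 13.0, 19.0, 12.0, 7.0, 4.0, 3.0, 2.0, 0.0 L/s; ΣQ_DR = 67.00 L/s.
V = ΣQ_DR · Δt = 67.00 × 5400 s = 3.618 × 10^5 L.
Over A = 0.654 ha, depth = V / A = 55.3 mm.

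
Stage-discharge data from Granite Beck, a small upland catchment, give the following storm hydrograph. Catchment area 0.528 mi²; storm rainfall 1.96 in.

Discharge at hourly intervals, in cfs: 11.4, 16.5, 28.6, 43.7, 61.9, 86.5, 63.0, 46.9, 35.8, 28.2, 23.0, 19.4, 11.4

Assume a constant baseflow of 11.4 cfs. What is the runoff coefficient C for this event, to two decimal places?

C ≈ 0.49

ΣQ_DR = 328.1 cfs; V = ΣQ_DR·Δt = 1.181 × 10^6 ft³.
Runoff depth d = V / A = 0.9629 in.
C = d / P = 0.9629 / 1.96 = 0.49.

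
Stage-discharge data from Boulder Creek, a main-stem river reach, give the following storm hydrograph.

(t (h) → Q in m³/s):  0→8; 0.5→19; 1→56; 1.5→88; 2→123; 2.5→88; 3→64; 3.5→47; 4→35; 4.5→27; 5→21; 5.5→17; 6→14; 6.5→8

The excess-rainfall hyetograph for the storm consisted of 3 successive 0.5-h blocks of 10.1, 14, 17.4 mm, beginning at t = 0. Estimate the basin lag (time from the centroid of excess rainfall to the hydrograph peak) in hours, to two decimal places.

t_L ≈ 1.16 h

Centroid of excess rainfall: t_c = Σ P_i·t̄_i / ΣP_i = 0.8380 h (block centres at 0.25, 0.75, 1.25 h).
Hydrograph peak occurs at t = 2 h, so basin lag t_L = 2 − 0.8380 = 1.16 h.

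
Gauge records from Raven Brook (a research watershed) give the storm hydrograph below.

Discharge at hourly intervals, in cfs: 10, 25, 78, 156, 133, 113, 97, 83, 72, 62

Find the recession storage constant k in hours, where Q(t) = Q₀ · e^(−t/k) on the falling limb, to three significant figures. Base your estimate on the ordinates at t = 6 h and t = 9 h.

k ≈ 6.70 h

On the falling limb, Q drops from 97 to 62 cfs between t = 6 h and t = 9 h (Δt = 3 h).
k = −Δt / ln(Q₂/Q₁) = −3 / ln(62/97) = 6.70 h.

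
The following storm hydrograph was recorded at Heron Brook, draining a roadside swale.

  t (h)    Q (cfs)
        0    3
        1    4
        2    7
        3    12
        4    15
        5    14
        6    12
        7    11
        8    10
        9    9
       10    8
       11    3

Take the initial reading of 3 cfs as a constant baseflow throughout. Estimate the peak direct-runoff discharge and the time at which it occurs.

Subtracting baseflow gives direct-runoff ordinates: 0.0, 1.0, 4.0, 9.0, 12.0, 11.0, 9.0, 8.0, 7.0, 6.0, 5.0, 0.0 cfs.
The maximum is 12.0 cfs, occurring at the reading for t = 4 h.

Q_p = 12.0 cfs at t = 4 h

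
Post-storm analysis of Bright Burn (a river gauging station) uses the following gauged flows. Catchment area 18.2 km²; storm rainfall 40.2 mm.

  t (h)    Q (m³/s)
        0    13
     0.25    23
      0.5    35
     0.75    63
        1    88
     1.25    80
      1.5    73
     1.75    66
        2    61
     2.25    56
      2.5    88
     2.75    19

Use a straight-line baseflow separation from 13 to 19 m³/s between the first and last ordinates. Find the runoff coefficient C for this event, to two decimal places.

ΣQ_DR = 473.0 m³/s; V = ΣQ_DR·Δt = 4.257 × 10^5 m³.
Runoff depth d = V / A = 23.39 mm.
C = d / P = 23.39 / 40.2 = 0.58.

C ≈ 0.58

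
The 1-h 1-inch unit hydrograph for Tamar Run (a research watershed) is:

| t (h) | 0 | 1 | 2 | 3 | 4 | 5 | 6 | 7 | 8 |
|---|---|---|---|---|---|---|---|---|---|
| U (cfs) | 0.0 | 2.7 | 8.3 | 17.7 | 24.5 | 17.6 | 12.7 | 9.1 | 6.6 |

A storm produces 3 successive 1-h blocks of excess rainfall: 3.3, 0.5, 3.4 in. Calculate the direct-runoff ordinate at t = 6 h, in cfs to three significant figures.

Q ≈ 134 cfs

By discrete convolution, Q_j = Σ (P_i / 1 in) · U_{j−i}.
At t = 6 h (j=6): Q = (3.3/1)·12.7 + (0.5/1)·17.6 + (3.4/1)·24.5 = 134 cfs.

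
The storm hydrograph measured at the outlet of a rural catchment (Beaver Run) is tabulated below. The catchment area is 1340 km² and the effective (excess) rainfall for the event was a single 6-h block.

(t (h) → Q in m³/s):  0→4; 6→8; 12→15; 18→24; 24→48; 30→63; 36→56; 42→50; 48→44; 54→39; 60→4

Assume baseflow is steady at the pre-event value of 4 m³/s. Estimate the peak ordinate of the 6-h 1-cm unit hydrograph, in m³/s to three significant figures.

U_p ≈ 118 m³/s

Direct runoff: 0.0, 4.0, 11.0, 20.0, 44.0, 59.0, 52.0, 46.0, 40.0, 35.0, 0.0 m³/s; ΣQ_DR = 311.0 m³/s, peak = 59.0 m³/s.
Runoff depth d = ΣQ_DR·Δt / A = 311.0 × 21600 / (1340 km²) = 5.013 mm.
The 1-cm UH is the DRH scaled by (10 mm)/d, so U_p = 59.0 × 10/5.013 = 118 m³/s.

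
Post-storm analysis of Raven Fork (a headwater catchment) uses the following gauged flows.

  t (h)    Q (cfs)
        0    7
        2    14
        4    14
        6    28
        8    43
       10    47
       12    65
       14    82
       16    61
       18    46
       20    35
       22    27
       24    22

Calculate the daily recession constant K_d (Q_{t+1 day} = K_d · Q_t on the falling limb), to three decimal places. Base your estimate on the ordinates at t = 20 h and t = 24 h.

K_d ≈ 0.062

Between t = 20 h and t = 24 h the flow falls from 35 to 22 cfs over 2×2 h = 4 h.
Per-interval ratio K = (22/35)^(1/2) = 0.7928; K_d = K^(24/2) = 0.062.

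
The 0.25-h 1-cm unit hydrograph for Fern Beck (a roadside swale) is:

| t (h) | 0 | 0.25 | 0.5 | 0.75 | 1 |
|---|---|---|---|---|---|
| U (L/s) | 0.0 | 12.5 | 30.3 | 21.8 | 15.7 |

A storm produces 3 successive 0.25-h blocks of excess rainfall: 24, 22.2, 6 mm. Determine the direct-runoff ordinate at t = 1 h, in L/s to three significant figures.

By discrete convolution, Q_j = Σ (P_i / 10 mm) · U_{j−i}.
At t = 1 h (j=4): Q = (24/10)·15.7 + (22.2/10)·21.8 + (6/10)·30.3 = 104 L/s.

Q ≈ 104 L/s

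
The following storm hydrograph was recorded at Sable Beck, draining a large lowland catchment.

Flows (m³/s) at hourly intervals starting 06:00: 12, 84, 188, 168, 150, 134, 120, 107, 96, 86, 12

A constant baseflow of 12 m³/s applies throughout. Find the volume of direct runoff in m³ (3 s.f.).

Direct-runoff ordinates (Q − Q_b): 0.0, 72.0, 176.0, 156.0, 138.0, 122.0, 108.0, 95.0, 84.0, 74.0, 0.0 m³/s.
ΣQ_DR = 1025 m³/s.
With Δt = 1 h = 3600 s, V = ΣQ_DR · Δt = 1025 × 3600 = 3.69 × 10^6 m³.

V ≈ 3.69 × 10^6 m³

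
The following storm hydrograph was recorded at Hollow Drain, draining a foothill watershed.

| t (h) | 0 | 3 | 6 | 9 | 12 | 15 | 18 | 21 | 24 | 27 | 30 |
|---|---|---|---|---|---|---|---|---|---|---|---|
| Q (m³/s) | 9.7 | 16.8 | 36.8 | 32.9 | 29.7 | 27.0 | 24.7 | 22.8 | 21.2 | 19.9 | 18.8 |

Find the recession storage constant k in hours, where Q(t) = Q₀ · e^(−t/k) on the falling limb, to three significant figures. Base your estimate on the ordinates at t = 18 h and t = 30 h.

k ≈ 44.0 h

On the falling limb, Q drops from 24.7 to 18.8 m³/s between t = 18 h and t = 30 h (Δt = 12 h).
k = −Δt / ln(Q₂/Q₁) = −12 / ln(18.8/24.7) = 44.0 h.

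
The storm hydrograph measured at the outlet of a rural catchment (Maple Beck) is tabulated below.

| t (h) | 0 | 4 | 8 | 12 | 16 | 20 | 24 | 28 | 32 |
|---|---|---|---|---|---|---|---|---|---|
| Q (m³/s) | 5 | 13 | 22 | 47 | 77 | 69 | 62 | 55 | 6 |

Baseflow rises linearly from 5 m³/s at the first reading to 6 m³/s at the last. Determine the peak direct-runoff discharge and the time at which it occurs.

Q_p = 71.50 m³/s at t = 16 h

Subtracting baseflow gives direct-runoff ordinates: 0.00, 7.88, 16.75, 41.62, 71.50, 63.38, 56.25, 49.12, 0.00 m³/s.
The maximum is 71.50 m³/s, occurring at the reading for t = 16 h.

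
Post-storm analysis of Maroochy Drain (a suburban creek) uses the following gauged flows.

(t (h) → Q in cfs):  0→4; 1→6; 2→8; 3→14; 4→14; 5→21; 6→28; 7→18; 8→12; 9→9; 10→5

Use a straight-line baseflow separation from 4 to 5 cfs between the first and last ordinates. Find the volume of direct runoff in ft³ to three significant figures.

Direct-runoff ordinates (Q − Q_b): 0.00, 1.90, 3.80, 9.70, 9.60, 16.50, 23.40, 13.30, 7.20, 4.10, 0.00 cfs.
ΣQ_DR = 89.50 cfs.
With Δt = 1 h = 3600 s, V = ΣQ_DR · Δt = 89.50 × 3600 = 3.22 × 10^5 ft³.

V ≈ 3.22 × 10^5 ft³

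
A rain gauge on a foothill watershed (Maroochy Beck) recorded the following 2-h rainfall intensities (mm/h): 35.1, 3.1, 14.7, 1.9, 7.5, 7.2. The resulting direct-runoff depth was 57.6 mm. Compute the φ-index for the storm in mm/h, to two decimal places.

φ ≈ 10.50 mm/h

Only the 2 blocks with intensity above φ contribute runoff: 35.1, 14.7 mm/h.
Σ(I−φ)·Δt = d  ⇒  (35.1+14.7 − 2φ)·2 = 57.6
φ = (49.80 − 57.6/2) / 2 = 10.50 mm/h.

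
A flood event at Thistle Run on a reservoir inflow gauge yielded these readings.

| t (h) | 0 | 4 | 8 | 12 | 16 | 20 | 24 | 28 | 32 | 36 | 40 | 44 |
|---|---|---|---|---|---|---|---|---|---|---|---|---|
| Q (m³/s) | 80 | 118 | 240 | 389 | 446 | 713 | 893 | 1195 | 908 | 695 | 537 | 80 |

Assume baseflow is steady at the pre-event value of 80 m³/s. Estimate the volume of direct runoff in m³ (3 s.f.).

Direct-runoff ordinates (Q − Q_b): 0.0, 38.0, 160.0, 309.0, 366.0, 633.0, 813.0, 1115.0, 828.0, 615.0, 457.0, 0.0 m³/s.
ΣQ_DR = 5334 m³/s.
With Δt = 4 h = 14400 s, V = ΣQ_DR · Δt = 5334 × 14400 = 7.68 × 10^7 m³.

V ≈ 7.68 × 10^7 m³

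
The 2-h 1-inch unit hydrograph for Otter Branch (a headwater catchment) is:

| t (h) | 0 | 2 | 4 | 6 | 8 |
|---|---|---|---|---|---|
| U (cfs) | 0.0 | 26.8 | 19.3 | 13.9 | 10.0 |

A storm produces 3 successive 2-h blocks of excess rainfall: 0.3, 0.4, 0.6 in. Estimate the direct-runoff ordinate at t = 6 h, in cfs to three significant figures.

Q ≈ 28.0 cfs

By discrete convolution, Q_j = Σ (P_i / 1 in) · U_{j−i}.
At t = 6 h (j=3): Q = (0.3/1)·13.9 + (0.4/1)·19.3 + (0.6/1)·26.8 = 28.0 cfs.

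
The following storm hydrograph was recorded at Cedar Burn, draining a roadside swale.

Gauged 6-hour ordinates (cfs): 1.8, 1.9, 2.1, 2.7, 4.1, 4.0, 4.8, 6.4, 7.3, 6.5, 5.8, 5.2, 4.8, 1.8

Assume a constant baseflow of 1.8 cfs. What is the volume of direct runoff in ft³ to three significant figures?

Direct-runoff ordinates (Q − Q_b): 0.0, 0.1, 0.3, 0.9, 2.3, 2.2, 3.0, 4.6, 5.5, 4.7, 4.0, 3.4, 3.0, 0.0 cfs.
ΣQ_DR = 34.00 cfs.
With Δt = 6 h = 21600 s, V = ΣQ_DR · Δt = 34.00 × 21600 = 7.34 × 10^5 ft³.

V ≈ 7.34 × 10^5 ft³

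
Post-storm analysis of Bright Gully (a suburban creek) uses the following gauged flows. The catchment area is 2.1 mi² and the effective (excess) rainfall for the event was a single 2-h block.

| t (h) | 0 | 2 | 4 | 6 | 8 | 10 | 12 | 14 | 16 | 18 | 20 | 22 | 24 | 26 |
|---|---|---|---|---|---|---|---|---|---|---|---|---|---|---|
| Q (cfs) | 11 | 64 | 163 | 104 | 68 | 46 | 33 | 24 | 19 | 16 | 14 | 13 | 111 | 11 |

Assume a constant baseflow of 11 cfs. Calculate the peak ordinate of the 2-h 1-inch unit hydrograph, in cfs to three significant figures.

Direct runoff: 0.0, 53.0, 152.0, 93.0, 57.0, 35.0, 22.0, 13.0, 8.0, 5.0, 3.0, 2.0, 100.0, 0.0 cfs; ΣQ_DR = 543.0 cfs, peak = 152.0 cfs.
Runoff depth d = ΣQ_DR·Δt / A = 543.0 × 7200 / (2.1 mi²) = 0.8014 in.
The 1-inch UH is the DRH scaled by (1 in)/d, so U_p = 152.0 × 1/0.8014 = 190 cfs.

U_p ≈ 190 cfs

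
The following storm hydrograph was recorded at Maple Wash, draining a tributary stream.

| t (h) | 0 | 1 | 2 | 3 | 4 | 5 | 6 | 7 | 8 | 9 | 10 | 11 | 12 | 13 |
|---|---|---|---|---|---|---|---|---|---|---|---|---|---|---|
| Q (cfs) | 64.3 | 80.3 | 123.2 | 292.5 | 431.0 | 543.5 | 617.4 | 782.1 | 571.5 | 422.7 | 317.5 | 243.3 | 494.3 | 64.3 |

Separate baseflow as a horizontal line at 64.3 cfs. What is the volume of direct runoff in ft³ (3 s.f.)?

V ≈ 1.49 × 10^7 ft³

Direct-runoff ordinates (Q − Q_b): 0.0, 16.0, 58.9, 228.2, 366.7, 479.2, 553.1, 717.8, 507.2, 358.4, 253.2, 179.0, 430.0, 0.0 cfs.
ΣQ_DR = 4148 cfs.
With Δt = 1 h = 3600 s, V = ΣQ_DR · Δt = 4148 × 3600 = 1.49 × 10^7 ft³.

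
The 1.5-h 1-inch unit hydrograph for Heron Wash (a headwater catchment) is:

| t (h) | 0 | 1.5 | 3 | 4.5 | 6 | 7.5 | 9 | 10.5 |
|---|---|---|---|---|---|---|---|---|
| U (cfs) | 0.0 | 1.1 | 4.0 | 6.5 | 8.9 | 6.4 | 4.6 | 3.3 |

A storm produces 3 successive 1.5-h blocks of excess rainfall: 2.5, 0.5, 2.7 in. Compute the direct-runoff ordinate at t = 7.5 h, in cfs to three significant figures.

Q ≈ 38.0 cfs

By discrete convolution, Q_j = Σ (P_i / 1 in) · U_{j−i}.
At t = 7.5 h (j=5): Q = (2.5/1)·6.4 + (0.5/1)·8.9 + (2.7/1)·6.5 = 38.0 cfs.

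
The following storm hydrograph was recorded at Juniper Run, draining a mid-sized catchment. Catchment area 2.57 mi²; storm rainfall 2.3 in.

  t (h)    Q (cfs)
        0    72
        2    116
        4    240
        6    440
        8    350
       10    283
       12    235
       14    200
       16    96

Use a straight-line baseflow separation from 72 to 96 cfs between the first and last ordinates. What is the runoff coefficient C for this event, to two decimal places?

ΣQ_DR = 1276 cfs; V = ΣQ_DR·Δt = 9.187 × 10^6 ft³.
Runoff depth d = V / A = 1.539 in.
C = d / P = 1.539 / 2.3 = 0.67.

C ≈ 0.67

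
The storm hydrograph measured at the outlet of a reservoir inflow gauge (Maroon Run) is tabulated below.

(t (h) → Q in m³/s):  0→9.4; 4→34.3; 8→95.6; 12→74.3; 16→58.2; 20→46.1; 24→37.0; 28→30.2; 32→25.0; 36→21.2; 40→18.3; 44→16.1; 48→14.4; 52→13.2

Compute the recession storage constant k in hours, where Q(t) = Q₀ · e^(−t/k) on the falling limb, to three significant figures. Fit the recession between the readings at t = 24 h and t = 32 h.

On the falling limb, Q drops from 37.0 to 25.0 m³/s between t = 24 h and t = 32 h (Δt = 8 h).
k = −Δt / ln(Q₂/Q₁) = −8 / ln(25.0/37.0) = 20.4 h.

k ≈ 20.4 h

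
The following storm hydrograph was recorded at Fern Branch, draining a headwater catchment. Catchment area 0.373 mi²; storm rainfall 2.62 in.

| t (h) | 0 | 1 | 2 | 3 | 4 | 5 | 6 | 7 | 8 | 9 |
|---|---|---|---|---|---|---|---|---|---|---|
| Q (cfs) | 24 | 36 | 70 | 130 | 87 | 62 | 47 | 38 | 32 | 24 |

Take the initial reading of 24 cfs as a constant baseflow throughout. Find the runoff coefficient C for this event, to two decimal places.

C ≈ 0.49

ΣQ_DR = 310.0 cfs; V = ΣQ_DR·Δt = 1.116 × 10^6 ft³.
Runoff depth d = V / A = 1.288 in.
C = d / P = 1.288 / 2.62 = 0.49.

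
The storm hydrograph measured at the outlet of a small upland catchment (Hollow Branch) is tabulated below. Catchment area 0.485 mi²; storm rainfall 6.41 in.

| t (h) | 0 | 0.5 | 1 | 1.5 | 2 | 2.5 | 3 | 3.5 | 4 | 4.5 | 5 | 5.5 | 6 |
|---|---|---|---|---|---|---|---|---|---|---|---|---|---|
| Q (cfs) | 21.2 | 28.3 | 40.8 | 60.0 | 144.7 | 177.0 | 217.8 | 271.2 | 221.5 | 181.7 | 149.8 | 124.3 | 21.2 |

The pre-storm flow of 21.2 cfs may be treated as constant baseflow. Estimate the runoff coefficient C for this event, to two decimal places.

ΣQ_DR = 1384 cfs; V = ΣQ_DR·Δt = 2.491 × 10^6 ft³.
Runoff depth d = V / A = 2.211 in.
C = d / P = 2.211 / 6.41 = 0.34.

C ≈ 0.34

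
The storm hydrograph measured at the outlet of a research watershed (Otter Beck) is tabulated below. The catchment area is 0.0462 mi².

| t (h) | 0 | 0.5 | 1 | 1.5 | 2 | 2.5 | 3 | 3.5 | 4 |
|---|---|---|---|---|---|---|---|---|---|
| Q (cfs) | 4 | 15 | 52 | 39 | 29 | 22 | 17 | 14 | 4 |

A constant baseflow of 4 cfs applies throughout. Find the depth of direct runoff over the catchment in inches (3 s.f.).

d ≈ 2.68 in

Direct runoff: 0.0, 11.0, 48.0, 35.0, 25.0, 18.0, 13.0, 10.0, 0.0 cfs; ΣQ_DR = 160.0 cfs.
V = ΣQ_DR · Δt = 160.0 × 1800 s = 2.880 × 10^5 ft³.
Over A = 0.0462 mi², depth = V / A = 2.68 in.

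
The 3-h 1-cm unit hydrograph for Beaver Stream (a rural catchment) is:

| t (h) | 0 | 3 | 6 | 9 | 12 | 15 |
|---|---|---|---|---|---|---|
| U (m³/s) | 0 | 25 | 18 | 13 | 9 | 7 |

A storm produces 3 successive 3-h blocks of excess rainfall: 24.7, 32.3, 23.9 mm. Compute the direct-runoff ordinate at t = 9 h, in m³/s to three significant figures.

By discrete convolution, Q_j = Σ (P_i / 10 mm) · U_{j−i}.
At t = 9 h (j=3): Q = (24.7/10)·13 + (32.3/10)·18 + (23.9/10)·25 = 150 m³/s.

Q ≈ 150 m³/s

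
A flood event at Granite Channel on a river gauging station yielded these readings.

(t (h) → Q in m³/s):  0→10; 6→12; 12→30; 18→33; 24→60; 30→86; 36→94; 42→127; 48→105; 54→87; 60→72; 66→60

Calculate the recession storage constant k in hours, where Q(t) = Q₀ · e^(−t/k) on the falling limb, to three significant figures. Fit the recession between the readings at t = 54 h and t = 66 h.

k ≈ 32.3 h

On the falling limb, Q drops from 87 to 60 m³/s between t = 54 h and t = 66 h (Δt = 12 h).
k = −Δt / ln(Q₂/Q₁) = −12 / ln(60/87) = 32.3 h.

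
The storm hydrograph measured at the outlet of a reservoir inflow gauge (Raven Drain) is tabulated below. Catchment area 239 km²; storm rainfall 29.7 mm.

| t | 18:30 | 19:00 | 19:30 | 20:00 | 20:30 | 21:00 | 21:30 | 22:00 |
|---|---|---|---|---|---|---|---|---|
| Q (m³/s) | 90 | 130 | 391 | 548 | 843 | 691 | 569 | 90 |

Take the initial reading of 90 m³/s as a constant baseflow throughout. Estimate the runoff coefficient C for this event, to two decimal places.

ΣQ_DR = 2632 m³/s; V = ΣQ_DR·Δt = 4.738 × 10^6 m³.
Runoff depth d = V / A = 19.82 mm.
C = d / P = 19.82 / 29.7 = 0.67.

C ≈ 0.67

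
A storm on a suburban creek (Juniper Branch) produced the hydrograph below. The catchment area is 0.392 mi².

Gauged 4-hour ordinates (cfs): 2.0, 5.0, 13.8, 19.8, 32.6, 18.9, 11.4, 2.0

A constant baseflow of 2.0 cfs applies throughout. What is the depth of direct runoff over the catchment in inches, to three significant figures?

d ≈ 1.42 in

Direct runoff: 0.0, 3.0, 11.8, 17.8, 30.6, 16.9, 9.4, 0.0 cfs; ΣQ_DR = 89.50 cfs.
V = ΣQ_DR · Δt = 89.50 × 14400 s = 1.289 × 10^6 ft³.
Over A = 0.392 mi², depth = V / A = 1.42 in.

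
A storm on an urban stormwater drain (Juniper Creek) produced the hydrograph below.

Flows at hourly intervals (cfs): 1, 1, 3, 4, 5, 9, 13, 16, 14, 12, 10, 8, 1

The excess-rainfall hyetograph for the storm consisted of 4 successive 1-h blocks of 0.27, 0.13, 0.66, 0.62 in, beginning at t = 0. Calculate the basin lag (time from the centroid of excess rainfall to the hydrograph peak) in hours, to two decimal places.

t_L ≈ 4.53 h

Centroid of excess rainfall: t_c = Σ P_i·t̄_i / ΣP_i = 2.4702 h (block centres at 0.5, 1.5, 2.5, 3.5 h).
Hydrograph peak occurs at t = 7 h, so basin lag t_L = 7 − 2.4702 = 4.53 h.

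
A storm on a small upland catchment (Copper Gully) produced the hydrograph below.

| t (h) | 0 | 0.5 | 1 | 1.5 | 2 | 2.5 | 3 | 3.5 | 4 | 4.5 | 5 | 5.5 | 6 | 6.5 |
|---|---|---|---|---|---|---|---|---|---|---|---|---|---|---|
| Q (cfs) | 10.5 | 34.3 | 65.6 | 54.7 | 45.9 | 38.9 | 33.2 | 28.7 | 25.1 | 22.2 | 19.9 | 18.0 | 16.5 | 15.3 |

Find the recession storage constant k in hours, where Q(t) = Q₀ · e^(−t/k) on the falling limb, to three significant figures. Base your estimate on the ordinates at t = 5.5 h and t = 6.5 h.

On the falling limb, Q drops from 18.0 to 15.3 cfs between t = 5.5 h and t = 6.5 h (Δt = 1 h).
k = −Δt / ln(Q₂/Q₁) = −1 / ln(15.3/18.0) = 6.15 h.

k ≈ 6.15 h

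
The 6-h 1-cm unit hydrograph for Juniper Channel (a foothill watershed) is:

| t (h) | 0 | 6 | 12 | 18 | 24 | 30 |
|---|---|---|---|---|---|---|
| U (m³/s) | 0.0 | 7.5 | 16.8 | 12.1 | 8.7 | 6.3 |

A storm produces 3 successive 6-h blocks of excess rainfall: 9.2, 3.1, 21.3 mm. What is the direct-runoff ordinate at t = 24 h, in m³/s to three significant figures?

By discrete convolution, Q_j = Σ (P_i / 10 mm) · U_{j−i}.
At t = 24 h (j=4): Q = (9.2/10)·8.7 + (3.1/10)·12.1 + (21.3/10)·16.8 = 47.5 m³/s.

Q ≈ 47.5 m³/s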